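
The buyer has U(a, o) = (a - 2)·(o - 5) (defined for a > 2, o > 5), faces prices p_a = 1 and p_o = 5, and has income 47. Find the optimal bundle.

a* = 12, o* = 7

MU_a = (o−5), MU_o = (a−2).
MRS = (o−5)/(a−2).
Tangency: set MRS = p_a/p_o = 1/5 = 0.2.
So (o − 5)/(a − 2) = 0.2, i.e. (o − 5) = 0.2·(a − 2).
Rewrite the budget in excess-of-subsistence terms: 1·(a − 2) + 5·(o − 5) = 47 − 1·2 − 5·5 = 20.
Substituting, 2·(a − 2) = 20, so a − 2 = 10 and a* = 12.
Then o − 5 = 0.2·10 = 2, so o* = 7.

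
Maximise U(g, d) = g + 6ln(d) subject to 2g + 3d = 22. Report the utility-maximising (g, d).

g* = 5, d* = 4

MU_g = 1, MU_d = 6/d.
MRS = 1 ÷ (6/d).
Tangency: set MRS = p_g/p_d = 2/3.
MRS depends only on d: (1/6)·d = 2/3 ⇒ d* = (2/3)/(1/6) = 4.
From the budget, 2·g = 22 − 3·4 = 10, so g* = 5.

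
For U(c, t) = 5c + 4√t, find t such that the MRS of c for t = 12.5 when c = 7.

t = 25

MU_c = 5, MU_t = 4/(2√t).
MRS = 5 ÷ (4/(2√t)).
MRS depends only on t: 2.5·√t = 12.5 ⇒ √t = 12.5/2.5 = 5 ⇒ t = 25.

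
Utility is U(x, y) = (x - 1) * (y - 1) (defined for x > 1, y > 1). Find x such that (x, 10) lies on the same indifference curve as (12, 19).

x = 23

U(12, 19) = 198.
Set U(x, 10) = 198 and solve.
With y = 10: (10 − 1) = 9, so (x − 1) = 198/9 = 22.
So x = 1 + 22 = 23.
Check: U(23, 10) = 198.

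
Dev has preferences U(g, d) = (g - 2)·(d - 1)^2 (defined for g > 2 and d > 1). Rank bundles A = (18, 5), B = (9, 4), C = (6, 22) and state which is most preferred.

Bundle C

Evaluate utility at each bundle:
U(A) = 256.
U(B) = 63.
U(C) = 1764.
Highest utility is C, so C ≻ A ≻ B.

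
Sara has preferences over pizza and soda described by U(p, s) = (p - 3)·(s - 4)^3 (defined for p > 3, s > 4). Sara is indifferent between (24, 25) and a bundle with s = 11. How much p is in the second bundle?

p = 570

U(24, 25) = 194481.
Set U(p, 11) = 194481 and solve.
With s = 11: (11 − 4)^3 = 343, so (p − 3) = 194481/343 = 567.
So p = 3 + 567 = 570.
Check: U(570, 11) = 194481.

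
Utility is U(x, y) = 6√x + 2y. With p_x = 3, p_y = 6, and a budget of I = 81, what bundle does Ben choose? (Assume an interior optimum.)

MU_x = 6/(2√x), MU_y = 2.
MRS = 6/(2√x) ÷ 2.
Tangency: set MRS = p_x/p_y = 3/6 = 0.5.
MRS depends only on x: 1.5/√x = 0.5 ⇒ √x = 1.5/0.5 = 3 ⇒ x* = 9.
From the budget, 6·y = 81 − 3·9 = 54, so y* = 9.

x* = 9, y* = 9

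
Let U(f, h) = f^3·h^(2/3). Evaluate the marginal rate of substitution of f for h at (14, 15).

MU_f = 3·f^2·h^(2/3) and MU_h = 2/3·f^3·h^(-1/3).
MRS = MU_f/MU_h = (4.5)·h/f.
At (14, 15): MRS = 135/28.
The indifference curve has slope −135/28 at this bundle.

MRS = 135/28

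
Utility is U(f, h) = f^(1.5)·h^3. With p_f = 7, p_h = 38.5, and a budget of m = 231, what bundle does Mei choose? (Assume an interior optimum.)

MU_f = 1.5·√f·h^3 and MU_h = 3·f^(1.5)·h^2.
MRS = MU_f/MU_h = (0.5)·h/f.
Tangency: set MRS = p_f/p_h = 7/38.5 = 2/11.
So (0.5)·h/f = 2/11, i.e. h = (4/11)·f.
Substitute into the budget 7·f + 38.5·h = 231: 21·f = 231, so f* = 11.
Then h* = (4/11)·11 = 4.

f* = 11, h* = 4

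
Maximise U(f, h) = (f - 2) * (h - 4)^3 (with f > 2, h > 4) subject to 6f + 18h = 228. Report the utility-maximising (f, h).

f* = 8, h* = 10

MU_f = (h−4)^3, MU_h = 3·(f−2)·(h−4)^2.
MRS = (1/3)·(h−4)/(f−2).
Tangency: set MRS = p_f/p_h = 6/18 = 1/3.
So (1/3)·(h − 4)/(f − 2) = 1/3, i.e. (h − 4) = (f − 2).
Rewrite the budget in excess-of-subsistence terms: 6·(f − 2) + 18·(h − 4) = 228 − 6·2 − 18·4 = 144.
Substituting, 24·(f − 2) = 144, so f − 2 = 6 and f* = 8.
Then h − 4 = 6, so h* = 10.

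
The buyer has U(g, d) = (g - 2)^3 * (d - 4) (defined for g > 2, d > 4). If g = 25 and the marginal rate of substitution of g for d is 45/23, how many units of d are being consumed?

d = 19

MU_g = 3·(g−2)^2·(d−4), MU_d = (g−2)^3.
MRS = (3/1)·(d−4)/(g−2).
Substitute g = 25: MRS = (d − 4)/(23/3). Setting this equal to 45/23 gives d − 4 = (45/23)·(23/3) = 15, so d = 19.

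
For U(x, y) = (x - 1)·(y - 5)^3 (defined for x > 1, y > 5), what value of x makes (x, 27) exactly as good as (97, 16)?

x = 13

U(97, 16) = 127776.
Set U(x, 27) = 127776 and solve.
With y = 27: (27 − 5)^3 = 10648, so (x − 1) = 127776/10648 = 12.
So x = 1 + 12 = 13.
Check: U(13, 27) = 127776.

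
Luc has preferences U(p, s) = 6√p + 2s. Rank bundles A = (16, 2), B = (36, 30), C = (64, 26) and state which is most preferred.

Bundle C

Evaluate utility at each bundle:
U(A) = 28.000.
U(B) = 96.000.
U(C) = 100.000.
Highest utility is C, so C ≻ B ≻ A.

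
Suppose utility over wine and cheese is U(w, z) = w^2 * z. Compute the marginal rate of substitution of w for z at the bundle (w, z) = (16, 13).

MRS = 1.625

MU_w = 2·w·z and MU_z = w^2.
MRS = MU_w/MU_z = (2/1)·z/w.
At (16, 13): MRS = 1.625.
So at (16, 13) the consumer would give up 1.625 units of z for one more unit of w.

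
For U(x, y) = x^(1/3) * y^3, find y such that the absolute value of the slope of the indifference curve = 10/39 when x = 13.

MU_x = 1/3·x^(-2/3)·y^3 and MU_y = 3·x^(1/3)·y^2.
MRS = MU_x/MU_y = (1/9)·y/x.
Substitute x = 13: MRS = y/117. Setting y/117 = 10/39 gives y = (10/39)·117 = 30.

y = 30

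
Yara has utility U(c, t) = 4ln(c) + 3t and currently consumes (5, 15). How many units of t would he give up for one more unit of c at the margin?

MRS = 4/15

MU_c = 4/c, MU_t = 3.
MRS = 4/c ÷ 3.
At (5, 15): MRS = 4/15.
That is, one extra unit of c is worth 4/15 units of t at the margin.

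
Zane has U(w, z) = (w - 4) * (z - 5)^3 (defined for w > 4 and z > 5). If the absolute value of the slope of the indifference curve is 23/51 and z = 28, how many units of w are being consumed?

w = 21

MU_w = (z−5)^3, MU_z = 3·(w−4)·(z−5)^2.
MRS = (1/3)·(z−5)/(w−4).
Substitute z = 28: MRS = (23/3)/(w − 4). Setting this equal to 23/51 gives w − 4 = (23/3)/(23/51) = 17, so w = 21.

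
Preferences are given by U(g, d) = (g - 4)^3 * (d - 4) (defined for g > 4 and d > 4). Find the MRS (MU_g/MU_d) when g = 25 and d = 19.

MU_g = 3·(g−4)^2·(d−4), MU_d = (g−4)^3.
MRS = (3/1)·(d−4)/(g−4).
At (25, 19): MRS = 15/7.
The indifference curve has slope −15/7 at this bundle.

MRS = 15/7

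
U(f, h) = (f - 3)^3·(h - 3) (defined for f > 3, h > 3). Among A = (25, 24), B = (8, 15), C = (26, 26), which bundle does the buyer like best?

Evaluate utility at each bundle:
U(A) = 223608.
U(B) = 1500.
U(C) = 279841.
Highest utility is C, so C ≻ A ≻ B.

Bundle C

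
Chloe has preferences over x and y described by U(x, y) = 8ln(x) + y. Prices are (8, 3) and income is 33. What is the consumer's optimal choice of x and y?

x* = 3, y* = 3

MU_x = 8/x, MU_y = 1.
MRS = 8/x ÷ 1.
Tangency: set MRS = p_x/p_y = 8/3.
MRS depends only on x: 8/x = 8/3 ⇒ x* = 8/(8/3) = 3.
From the budget, 3·y = 33 − 8·3 = 9, so y* = 3.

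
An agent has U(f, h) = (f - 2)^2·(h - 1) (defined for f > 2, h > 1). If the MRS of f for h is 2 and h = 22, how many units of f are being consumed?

MU_f = 2·(f−2)·(h−1), MU_h = (f−2)^2.
MRS = (2/1)·(h−1)/(f−2).
Substitute h = 22: MRS = 42/(f − 2). Setting this equal to 2 gives f − 2 = 42/2 = 21, so f = 23.

f = 23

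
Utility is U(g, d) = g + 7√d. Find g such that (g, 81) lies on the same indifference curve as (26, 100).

U(26, 100) = 96.
Set U(g, 81) = 96 and solve.
With d = 81: √81 = 9, so g = 96 − 7·9 = 33.
Check: U(33, 81) = 96.

g = 33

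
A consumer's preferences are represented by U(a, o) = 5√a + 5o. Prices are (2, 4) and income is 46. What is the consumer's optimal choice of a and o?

a* = 1, o* = 11

MU_a = 5/(2√a), MU_o = 5.
MRS = 5/(2√a) ÷ 5.
Tangency: set MRS = p_a/p_o = 2/4 = 0.5.
MRS depends only on a: 0.5/√a = 0.5 ⇒ √a = 0.5/0.5 = 1 ⇒ a* = 1.
From the budget, 4·o = 46 − 2·1 = 44, so o* = 11.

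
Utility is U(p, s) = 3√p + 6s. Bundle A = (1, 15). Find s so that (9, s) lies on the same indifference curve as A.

s = 14

U(1, 15) = 93.
Set U(9, s) = 93 and solve.
With p = 9: √9 = 3, so 6s = 93 − 3·3 = 84 and s = 14.
Check: U(9, 14) = 93.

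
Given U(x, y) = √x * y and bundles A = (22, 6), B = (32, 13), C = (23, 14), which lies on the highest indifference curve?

Bundle B

Evaluate utility at each bundle:
U(A) = 28.142.
U(B) = 73.539.
U(C) = 67.142.
Highest utility is B, so B ≻ C ≻ A.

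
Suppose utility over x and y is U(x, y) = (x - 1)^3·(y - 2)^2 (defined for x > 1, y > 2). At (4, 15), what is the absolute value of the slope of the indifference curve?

MRS = 6.5

MU_x = 3·(x−1)^2·(y−2)^2, MU_y = 2·(x−1)^3·(y−2).
MRS = (3/2)·(y−2)/(x−1).
At (4, 15): MRS = 6.5.
That is, one extra unit of x is worth 6.5 units of y at the margin.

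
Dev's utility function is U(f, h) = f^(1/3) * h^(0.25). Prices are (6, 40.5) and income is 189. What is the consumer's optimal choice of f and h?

MU_f = 1/3·f^(-2/3)·h^(0.25) and MU_h = 0.25·f^(1/3)·h^(-0.75).
MRS = MU_f/MU_h = (4/3)·h/f.
Tangency: set MRS = p_f/p_h = 6/40.5 = 4/27.
So (4/3)·h/f = 4/27, i.e. h = (1/9)·f.
Substitute into the budget 6·f + 40.5·h = 189: 10.5·f = 189, so f* = 18.
Then h* = (1/9)·18 = 2.

f* = 18, h* = 2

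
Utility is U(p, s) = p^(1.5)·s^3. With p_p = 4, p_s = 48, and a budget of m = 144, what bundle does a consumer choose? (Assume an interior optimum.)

MU_p = 1.5·√p·s^3 and MU_s = 3·p^(1.5)·s^2.
MRS = MU_p/MU_s = (0.5)·s/p.
Tangency: set MRS = p_p/p_s = 4/48 = 1/12.
So (0.5)·s/p = 1/12, i.e. s = (1/6)·p.
Substitute into the budget 4·p + 48·s = 144: 12·p = 144, so p* = 12.
Then s* = (1/6)·12 = 2.

p* = 12, s* = 2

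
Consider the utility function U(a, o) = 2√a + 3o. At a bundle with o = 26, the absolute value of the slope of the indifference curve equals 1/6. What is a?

a = 4

MU_a = 2/(2√a), MU_o = 3.
MRS = 2/(2√a) ÷ 3.
MRS depends only on a: (1/3)/√a = 1/6 ⇒ √a = (1/3)/(1/6) = 2 ⇒ a = 4.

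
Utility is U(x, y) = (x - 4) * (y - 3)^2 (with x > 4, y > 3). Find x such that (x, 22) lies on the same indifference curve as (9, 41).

x = 24

U(9, 41) = 7220.
Set U(x, 22) = 7220 and solve.
With y = 22: (22 − 3)^2 = 361, so (x − 4) = 7220/361 = 20.
So x = 4 + 20 = 24.
Check: U(24, 22) = 7220.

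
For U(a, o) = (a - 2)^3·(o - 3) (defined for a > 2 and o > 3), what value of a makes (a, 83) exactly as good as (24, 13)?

a = 13

U(24, 13) = 106480.
Set U(a, 83) = 106480 and solve.
With o = 83: (83 − 3) = 80, so (a − 2)^3 = 106480/80 = 1331.
Taking the cube root (with a > 2): a − 2 = 11, so a = 13.
Check: U(13, 83) = 106480.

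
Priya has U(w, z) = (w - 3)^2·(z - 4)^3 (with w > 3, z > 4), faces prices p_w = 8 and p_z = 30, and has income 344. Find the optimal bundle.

w* = 13, z* = 8

MU_w = 2·(w−3)·(z−4)^3, MU_z = 3·(w−3)^2·(z−4)^2.
MRS = (2/3)·(z−4)/(w−3).
Tangency: set MRS = p_w/p_z = 8/30 = 4/15.
So (2/3)·(z − 4)/(w − 3) = 4/15, i.e. (z − 4) = 0.4·(w − 3).
Rewrite the budget in excess-of-subsistence terms: 8·(w − 3) + 30·(z − 4) = 344 − 8·3 − 30·4 = 200.
Substituting, 20·(w − 3) = 200, so w − 3 = 10 and w* = 13.
Then z − 4 = 0.4·10 = 4, so z* = 8.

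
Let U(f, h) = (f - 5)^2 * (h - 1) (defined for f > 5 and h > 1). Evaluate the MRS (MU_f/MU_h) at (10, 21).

MRS = 8

MU_f = 2·(f−5)·(h−1), MU_h = (f−5)^2.
MRS = (2/1)·(h−1)/(f−5).
At (10, 21): MRS = 8.
So at (10, 21) the consumer would give up 8 units of h for one more unit of f.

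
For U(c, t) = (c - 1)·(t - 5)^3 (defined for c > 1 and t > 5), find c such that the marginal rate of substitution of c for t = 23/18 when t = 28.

MU_c = (t−5)^3, MU_t = 3·(c−1)·(t−5)^2.
MRS = (1/3)·(t−5)/(c−1).
Substitute t = 28: MRS = (23/3)/(c − 1). Setting this equal to 23/18 gives c − 1 = (23/3)/(23/18) = 6, so c = 7.

c = 7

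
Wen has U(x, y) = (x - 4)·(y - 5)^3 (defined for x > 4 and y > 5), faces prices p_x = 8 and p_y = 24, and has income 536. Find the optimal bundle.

MU_x = (y−5)^3, MU_y = 3·(x−4)·(y−5)^2.
MRS = (1/3)·(y−5)/(x−4).
Tangency: set MRS = p_x/p_y = 8/24 = 1/3.
So (1/3)·(y − 5)/(x − 4) = 1/3, i.e. (y − 5) = (x − 4).
Rewrite the budget in excess-of-subsistence terms: 8·(x − 4) + 24·(y − 5) = 536 − 8·4 − 24·5 = 384.
Substituting, 32·(x − 4) = 384, so x − 4 = 12 and x* = 16.
Then y − 5 = 12, so y* = 17.

x* = 16, y* = 17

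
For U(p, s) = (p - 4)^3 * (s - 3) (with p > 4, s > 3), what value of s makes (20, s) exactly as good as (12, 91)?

U(12, 91) = 45056.
Set U(20, s) = 45056 and solve.
With p = 20: (20 − 4)^3 = 4096, so (s − 3) = 45056/4096 = 11.
So s = 3 + 11 = 14.
Check: U(20, 14) = 45056.

s = 14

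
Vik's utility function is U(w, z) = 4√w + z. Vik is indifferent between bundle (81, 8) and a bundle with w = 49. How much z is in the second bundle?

z = 16

U(81, 8) = 44.
Set U(49, z) = 44 and solve.
With w = 49: √49 = 7, so z = 44 − 4·7 = 16.
Check: U(49, 16) = 44.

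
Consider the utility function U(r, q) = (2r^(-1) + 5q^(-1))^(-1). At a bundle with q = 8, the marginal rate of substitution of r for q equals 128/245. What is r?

For CES with ρ = -1, MRS = (2/5)·(q/r)^2.
Setting (2/5)·(8/r)^2 = 128/245 gives (8/r)^2 = 64/49, so 8/r = 8/7 and r = 7.

r = 7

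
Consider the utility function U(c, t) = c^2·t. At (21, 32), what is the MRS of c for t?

MU_c = 2·c·t and MU_t = c^2.
MRS = MU_c/MU_t = (2/1)·t/c.
At (21, 32): MRS = 64/21.
So at (21, 32) the consumer would give up 64/21 units of t for one more unit of c.

MRS = 64/21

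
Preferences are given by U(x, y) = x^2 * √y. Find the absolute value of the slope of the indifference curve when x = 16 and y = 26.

MU_x = 2·x·√y and MU_y = 0.5·x^2·y^(-0.5).
MRS = MU_x/MU_y = (4)·y/x.
At (16, 26): MRS = 6.5.
The indifference curve has slope −6.5 at this bundle.

MRS = 6.5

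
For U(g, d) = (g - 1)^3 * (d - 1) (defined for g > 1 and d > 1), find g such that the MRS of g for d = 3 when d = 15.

MU_g = 3·(g−1)^2·(d−1), MU_d = (g−1)^3.
MRS = (3/1)·(d−1)/(g−1).
Substitute d = 15: MRS = 42/(g − 1). Setting this equal to 3 gives g − 1 = 42/3 = 14, so g = 15.

g = 15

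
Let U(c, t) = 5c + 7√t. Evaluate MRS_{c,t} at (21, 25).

MU_c = 5, MU_t = 7/(2√t).
MRS = 5 ÷ (7/(2√t)).
At (21, 25): MRS = 50/7.
So at (21, 25) the consumer would give up 50/7 units of t for one more unit of c.

MRS = 50/7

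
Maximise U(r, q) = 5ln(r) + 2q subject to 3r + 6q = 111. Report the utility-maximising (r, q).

r* = 5, q* = 16

MU_r = 5/r, MU_q = 2.
MRS = 5/r ÷ 2.
Tangency: set MRS = p_r/p_q = 3/6 = 0.5.
MRS depends only on r: 2.5/r = 0.5 ⇒ r* = 2.5/0.5 = 5.
From the budget, 6·q = 111 − 3·5 = 96, so q* = 16.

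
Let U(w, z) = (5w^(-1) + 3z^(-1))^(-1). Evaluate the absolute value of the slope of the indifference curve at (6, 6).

For CES with ρ = -1, MRS = (5/3)·(z/w)^2.
At (6, 6): MRS = 5/3.
That is, one extra unit of w is worth 5/3 units of z at the margin.

MRS = 5/3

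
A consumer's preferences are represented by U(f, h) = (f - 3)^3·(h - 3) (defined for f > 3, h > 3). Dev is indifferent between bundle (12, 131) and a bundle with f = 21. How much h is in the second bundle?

h = 19

U(12, 131) = 93312.
Set U(21, h) = 93312 and solve.
With f = 21: (21 − 3)^3 = 5832, so (h − 3) = 93312/5832 = 16.
So h = 3 + 16 = 19.
Check: U(21, 19) = 93312.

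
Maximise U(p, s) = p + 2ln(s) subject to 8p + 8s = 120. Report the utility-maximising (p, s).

MU_p = 1, MU_s = 2/s.
MRS = 1 ÷ (2/s).
Tangency: set MRS = p_p/p_s = 8/8 = 1.
MRS depends only on s: 0.5·s = 1 ⇒ s* = 1/0.5 = 2.
From the budget, 8·p = 120 − 8·2 = 104, so p* = 13.

p* = 13, s* = 2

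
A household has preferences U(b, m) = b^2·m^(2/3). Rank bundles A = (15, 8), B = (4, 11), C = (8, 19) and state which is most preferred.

Bundle A

Evaluate utility at each bundle:
U(A) = 900.000.
U(B) = 79.137.
U(C) = 455.704.
Highest utility is A, so A ≻ C ≻ B.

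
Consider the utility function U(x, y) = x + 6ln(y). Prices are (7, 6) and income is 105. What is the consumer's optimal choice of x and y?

MU_x = 1, MU_y = 6/y.
MRS = 1 ÷ (6/y).
Tangency: set MRS = p_x/p_y = 7/6.
MRS depends only on y: (1/6)·y = 7/6 ⇒ y* = (7/6)/(1/6) = 7.
From the budget, 7·x = 105 − 6·7 = 63, so x* = 9.

x* = 9, y* = 7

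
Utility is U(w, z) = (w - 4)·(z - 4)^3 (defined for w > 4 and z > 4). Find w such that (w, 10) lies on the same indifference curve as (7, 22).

U(7, 22) = 17496.
Set U(w, 10) = 17496 and solve.
With z = 10: (10 − 4)^3 = 216, so (w − 4) = 17496/216 = 81.
So w = 4 + 81 = 85.
Check: U(85, 10) = 17496.

w = 85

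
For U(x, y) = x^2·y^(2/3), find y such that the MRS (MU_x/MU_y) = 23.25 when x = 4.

y = 31

MU_x = 2·x·y^(2/3) and MU_y = 2/3·x^2·y^(-1/3).
MRS = MU_x/MU_y = (3)·y/x.
Substitute x = 4: MRS = y/(4/3). Setting y/(4/3) = 23.25 gives y = 23.25·(4/3) = 31.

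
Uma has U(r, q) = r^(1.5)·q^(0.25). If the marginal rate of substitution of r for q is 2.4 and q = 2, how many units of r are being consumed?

r = 5

MU_r = 1.5·√r·q^(0.25) and MU_q = 0.25·r^(1.5)·q^(-0.75).
MRS = MU_r/MU_q = (6)·q/r.
Substitute q = 2: MRS = 12/r. Setting 12/r = 2.4 gives r = 12/2.4 = 5.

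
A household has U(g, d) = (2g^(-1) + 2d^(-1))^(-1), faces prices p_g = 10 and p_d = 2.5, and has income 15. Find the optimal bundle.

For CES with ρ = -1, MRS = (d/g)^2.
Tangency: set MRS = p_g/p_d = 10/2.5 = 4.
So (d/g)^2 = 4; taking the square root, d/g = 2, i.e. d = 2·g.
Substitute into the budget 10·g + 2.5·d = 15: 15·g = 15, so g* = 1 and d* = 2·1 = 2.

g* = 1, d* = 2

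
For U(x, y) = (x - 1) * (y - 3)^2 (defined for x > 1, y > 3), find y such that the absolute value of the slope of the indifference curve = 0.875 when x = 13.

MU_x = (y−3)^2, MU_y = 2·(x−1)·(y−3).
MRS = (1/2)·(y−3)/(x−1).
Substitute x = 13: MRS = (y − 3)/24. Setting this equal to 0.875 gives y − 3 = 0.875·24 = 21, so y = 24.

y = 24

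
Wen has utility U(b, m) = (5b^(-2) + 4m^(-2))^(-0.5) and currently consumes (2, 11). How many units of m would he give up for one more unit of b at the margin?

For CES with ρ = -2, MRS = (5/4)·(m/b)^3.
At (2, 11): MRS = 6655/32.
The indifference curve has slope −6655/32 at this bundle.

MRS = 6655/32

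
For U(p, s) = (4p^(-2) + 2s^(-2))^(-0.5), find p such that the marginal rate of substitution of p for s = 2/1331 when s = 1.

For CES with ρ = -2, MRS = (4/2)·(s/p)^3.
Setting (4/2)·(1/p)^3 = 2/1331 gives (1/p)^3 = 1/1331, so 1/p = 1/11 and p = 11.

p = 11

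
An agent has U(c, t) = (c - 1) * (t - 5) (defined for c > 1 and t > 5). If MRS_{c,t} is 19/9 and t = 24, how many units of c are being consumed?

MU_c = (t−5), MU_t = (c−1).
MRS = (t−5)/(c−1).
Substitute t = 24: MRS = 19/(c − 1). Setting this equal to 19/9 gives c − 1 = 19/(19/9) = 9, so c = 10.

c = 10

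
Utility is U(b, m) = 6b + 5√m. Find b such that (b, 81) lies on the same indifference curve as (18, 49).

b = 49/3

U(18, 49) = 143.
Set U(b, 81) = 143 and solve.
With m = 81: √81 = 9, so 6b = 143 − 5·9 = 98 and b = 49/3.
Check: U(49/3, 81) = 143.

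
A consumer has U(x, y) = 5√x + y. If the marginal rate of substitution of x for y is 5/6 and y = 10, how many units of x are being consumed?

x = 9

MU_x = 5/(2√x), MU_y = 1.
MRS = 5/(2√x) ÷ 1.
MRS depends only on x: 2.5/√x = 5/6 ⇒ √x = 2.5/(5/6) = 3 ⇒ x = 9.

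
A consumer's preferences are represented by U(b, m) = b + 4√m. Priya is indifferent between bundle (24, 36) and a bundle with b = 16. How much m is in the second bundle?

m = 64

U(24, 36) = 48.
Set U(16, m) = 48 and solve.
With b = 16: 4√m = 48 − 16 = 32, so √m = 8 and m = 64.
Check: U(16, 64) = 48.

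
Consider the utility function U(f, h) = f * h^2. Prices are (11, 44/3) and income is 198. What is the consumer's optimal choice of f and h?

f* = 6, h* = 9

MU_f = h^2 and MU_h = 2·f·h.
MRS = MU_f/MU_h = (1/2)·h/f.
Tangency: set MRS = p_f/p_h = 11/(44/3) = 0.75.
So (1/2)·h/f = 0.75, i.e. h = 1.5·f.
Substitute into the budget 11·f + (44/3)·h = 198: 33·f = 198, so f* = 6.
Then h* = 1.5·6 = 9.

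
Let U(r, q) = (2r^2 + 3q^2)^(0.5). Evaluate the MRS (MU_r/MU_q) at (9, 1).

For CES with ρ = 2, MRS = (2/3)·(q/r)^(-1).
At (9, 1): MRS = 6.
So at (9, 1) the consumer would give up 6 units of q for one more unit of r.

MRS = 6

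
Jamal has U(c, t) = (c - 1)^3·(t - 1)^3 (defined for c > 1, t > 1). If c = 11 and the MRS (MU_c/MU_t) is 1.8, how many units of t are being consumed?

MU_c = 3·(c−1)^2·(t−1)^3, MU_t = 3·(c−1)^3·(t−1)^2.
MRS = (t−1)/(c−1).
Substitute c = 11: MRS = (t − 1)/10. Setting this equal to 1.8 gives t − 1 = 1.8·10 = 18, so t = 19.

t = 19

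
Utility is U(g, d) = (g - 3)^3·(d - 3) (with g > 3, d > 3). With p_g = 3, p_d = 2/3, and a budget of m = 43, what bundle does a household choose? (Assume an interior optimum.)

MU_g = 3·(g−3)^2·(d−3), MU_d = (g−3)^3.
MRS = (3/1)·(d−3)/(g−3).
Tangency: set MRS = p_g/p_d = 3/(2/3) = 4.5.
So (3/1)·(d − 3)/(g − 3) = 4.5, i.e. (d − 3) = 1.5·(g − 3).
Rewrite the budget in excess-of-subsistence terms: 3·(g − 3) + (2/3)·(d − 3) = 43 − 3·3 − (2/3)·3 = 32.
Substituting, 4·(g − 3) = 32, so g − 3 = 8 and g* = 11.
Then d − 3 = 1.5·8 = 12, so d* = 15.

g* = 11, d* = 15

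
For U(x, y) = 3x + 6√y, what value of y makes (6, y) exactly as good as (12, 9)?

y = 36

U(12, 9) = 54.
Set U(6, y) = 54 and solve.
With x = 6: 6√y = 54 − 3·6 = 36, so √y = 6 and y = 36.
Check: U(6, 36) = 54.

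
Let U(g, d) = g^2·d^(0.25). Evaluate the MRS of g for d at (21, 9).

MU_g = 2·g·d^(0.25) and MU_d = 0.25·g^2·d^(-0.75).
MRS = MU_g/MU_d = (8)·d/g.
At (21, 9): MRS = 24/7.
So at (21, 9) the consumer would give up 24/7 units of d for one more unit of g.

MRS = 24/7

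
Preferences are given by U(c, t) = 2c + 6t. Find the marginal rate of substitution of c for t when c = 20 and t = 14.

MRS = 1/3

MU_c = 2, MU_t = 6, so MRS = 2/6 = 1/3 at every bundle.
At (20, 14): MRS = 1/3.
The indifference curve has slope −1/3 at this bundle.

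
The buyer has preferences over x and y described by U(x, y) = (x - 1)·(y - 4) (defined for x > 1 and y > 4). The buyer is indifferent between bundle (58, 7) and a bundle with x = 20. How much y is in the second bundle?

y = 13

U(58, 7) = 171.
Set U(20, y) = 171 and solve.
With x = 20: (20 − 1) = 19, so (y − 4) = 171/19 = 9.
So y = 4 + 9 = 13.
Check: U(20, 13) = 171.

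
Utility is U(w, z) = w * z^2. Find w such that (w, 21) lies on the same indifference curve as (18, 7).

w = 2

U(18, 7) = 882.
Set U(w, 21) = 882 and solve.
With z = 21: 21^2 = 441, so w = 882/441 = 2.
Check: U(2, 21) = 882.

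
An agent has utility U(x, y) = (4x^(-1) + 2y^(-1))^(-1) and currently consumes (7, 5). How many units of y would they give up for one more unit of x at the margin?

For CES with ρ = -1, MRS = (4/2)·(y/x)^2.
At (7, 5): MRS = 50/49.
That is, one extra unit of x is worth 50/49 units of y at the margin.

MRS = 50/49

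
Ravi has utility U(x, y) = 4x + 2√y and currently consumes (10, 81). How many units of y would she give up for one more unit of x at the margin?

MRS = 36

MU_x = 4, MU_y = 2/(2√y).
MRS = 4 ÷ (2/(2√y)).
At (10, 81): MRS = 36.
That is, one extra unit of x is worth 36 units of y at the margin.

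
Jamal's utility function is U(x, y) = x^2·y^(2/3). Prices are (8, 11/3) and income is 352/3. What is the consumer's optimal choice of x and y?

x* = 11, y* = 8

MU_x = 2·x·y^(2/3) and MU_y = 2/3·x^2·y^(-1/3).
MRS = MU_x/MU_y = (3)·y/x.
Tangency: set MRS = p_x/p_y = 8/(11/3) = 24/11.
So (3)·y/x = 24/11, i.e. y = (8/11)·x.
Substitute into the budget 8·x + (11/3)·y = 352/3: (32/3)·x = 352/3, so x* = 11.
Then y* = (8/11)·11 = 8.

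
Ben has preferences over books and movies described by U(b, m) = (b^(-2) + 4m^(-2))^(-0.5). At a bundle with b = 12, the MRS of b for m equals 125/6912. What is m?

For CES with ρ = -2, MRS = (1/4)·(m/b)^3.
Setting (1/4)·(m/12)^3 = 125/6912 gives (m/12)^3 = 125/1728, so m/12 = 5/12 and m = 5.

m = 5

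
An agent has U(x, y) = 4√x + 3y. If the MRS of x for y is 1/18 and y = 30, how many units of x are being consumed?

MU_x = 4/(2√x), MU_y = 3.
MRS = 4/(2√x) ÷ 3.
MRS depends only on x: (2/3)/√x = 1/18 ⇒ √x = (2/3)/(1/18) = 12 ⇒ x = 144.

x = 144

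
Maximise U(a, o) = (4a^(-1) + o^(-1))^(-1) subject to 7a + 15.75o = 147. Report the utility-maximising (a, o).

a* = 12, o* = 4

For CES with ρ = -1, MRS = (4/1)·(o/a)^2.
Tangency: set MRS = p_a/p_o = 7/15.75 = 4/9.
So (o/a)^2 = 1/9; taking the square root, o/a = 1/3, i.e. o = (1/3)·a.
Substitute into the budget 7·a + 15.75·o = 147: 12.25·a = 147, so a* = 12 and o* = (1/3)·12 = 4.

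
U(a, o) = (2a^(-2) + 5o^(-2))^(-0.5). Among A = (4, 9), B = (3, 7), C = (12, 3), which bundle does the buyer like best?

Evaluate utility at each bundle:
U(A) = 2.314.
U(B) = 1.756.
U(C) = 1.325.
Highest utility is A, so A ≻ B ≻ C.

Bundle A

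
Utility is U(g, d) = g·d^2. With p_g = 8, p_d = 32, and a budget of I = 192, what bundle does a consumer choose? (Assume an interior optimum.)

g* = 8, d* = 4

MU_g = d^2 and MU_d = 2·g·d.
MRS = MU_g/MU_d = (1/2)·d/g.
Tangency: set MRS = p_g/p_d = 8/32 = 0.25.
So (1/2)·d/g = 0.25, i.e. d = 0.5·g.
Substitute into the budget 8·g + 32·d = 192: 24·g = 192, so g* = 8.
Then d* = 0.5·8 = 4.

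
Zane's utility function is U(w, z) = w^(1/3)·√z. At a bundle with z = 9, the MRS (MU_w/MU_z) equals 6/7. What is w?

MU_w = 1/3·w^(-2/3)·√z and MU_z = 0.5·w^(1/3)·z^(-0.5).
MRS = MU_w/MU_z = (2/3)·z/w.
Substitute z = 9: MRS = 6/w. Setting 6/w = 6/7 gives w = 6/(6/7) = 7.

w = 7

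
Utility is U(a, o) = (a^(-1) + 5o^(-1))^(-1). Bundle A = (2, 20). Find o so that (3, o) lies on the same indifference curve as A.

U depends on (a, o) only through S = a^(-1) + 5o^(-1), so equal utility means equal S. At (2, 20): S = 0.75.
With a = 3: 3^(-1) = 1/3, so 5o^(-1) = 0.75 − 1/3 = 5/12, i.e. o^(-1) = 1/12.
Hence o = 1/(1/12) = 12.
Check: U(3, 12) = 1.3333.

o = 12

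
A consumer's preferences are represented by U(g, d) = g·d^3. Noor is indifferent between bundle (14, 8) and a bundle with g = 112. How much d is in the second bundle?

U(14, 8) = 7168.
Set U(112, d) = 7168 and solve.
With g = 112: d^3 = 7168/112 = 64; taking the cube root, d = 4.
Check: U(112, 4) = 7168.

d = 4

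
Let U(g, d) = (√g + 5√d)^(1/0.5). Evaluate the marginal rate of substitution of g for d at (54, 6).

MRS = 1/15

For CES with ρ = 0.5, MRS = (1/5)·√(d/g).
At (54, 6): MRS = 1/15.
So at (54, 6) the consumer would give up 1/15 units of d for one more unit of g.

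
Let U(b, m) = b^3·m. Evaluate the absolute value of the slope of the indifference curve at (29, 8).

MU_b = 3·b^2·m and MU_m = b^3.
MRS = MU_b/MU_m = (3/1)·m/b.
At (29, 8): MRS = 24/29.
That is, one extra unit of b is worth 24/29 units of m at the margin.

MRS = 24/29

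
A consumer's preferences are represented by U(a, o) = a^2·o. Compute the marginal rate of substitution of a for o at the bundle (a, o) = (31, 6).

MU_a = 2·a·o and MU_o = a^2.
MRS = MU_a/MU_o = (2/1)·o/a.
At (31, 6): MRS = 12/31.
The indifference curve has slope −12/31 at this bundle.

MRS = 12/31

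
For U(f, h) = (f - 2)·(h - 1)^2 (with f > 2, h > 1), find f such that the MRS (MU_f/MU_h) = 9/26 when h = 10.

MU_f = (h−1)^2, MU_h = 2·(f−2)·(h−1).
MRS = (1/2)·(h−1)/(f−2).
Substitute h = 10: MRS = 4.5/(f − 2). Setting this equal to 9/26 gives f − 2 = 4.5/(9/26) = 13, so f = 15.

f = 15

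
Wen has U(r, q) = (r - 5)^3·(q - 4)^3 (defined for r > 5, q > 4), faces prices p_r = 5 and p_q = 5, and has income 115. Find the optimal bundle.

MU_r = 3·(r−5)^2·(q−4)^3, MU_q = 3·(r−5)^3·(q−4)^2.
MRS = (q−4)/(r−5).
Tangency: set MRS = p_r/p_q = 5/5 = 1.
So (q − 4)/(r − 5) = 1, i.e. (q − 4) = (r − 5).
Rewrite the budget in excess-of-subsistence terms: 5·(r − 5) + 5·(q − 4) = 115 − 5·5 − 5·4 = 70.
Substituting, 10·(r − 5) = 70, so r − 5 = 7 and r* = 12.
Then q − 4 = 7, so q* = 11.

r* = 12, q* = 11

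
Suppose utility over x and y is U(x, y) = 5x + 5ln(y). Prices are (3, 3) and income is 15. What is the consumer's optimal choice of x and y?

MU_x = 5, MU_y = 5/y.
MRS = 5 ÷ (5/y).
Tangency: set MRS = p_x/p_y = 3/3 = 1.
MRS depends only on y: y = 1 ⇒ y* = 1.
From the budget, 3·x = 15 − 3·1 = 12, so x* = 4.

x* = 4, y* = 1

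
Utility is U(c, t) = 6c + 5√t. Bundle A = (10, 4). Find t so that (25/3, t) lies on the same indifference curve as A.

t = 16

U(10, 4) = 70.
Set U(25/3, t) = 70 and solve.
With c = 25/3: 5√t = 70 − 6·25/3 = 20, so √t = 4 and t = 16.
Check: U(25/3, 16) = 70.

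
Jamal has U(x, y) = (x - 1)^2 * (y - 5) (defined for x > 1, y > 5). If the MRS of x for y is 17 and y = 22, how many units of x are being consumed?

x = 3

MU_x = 2·(x−1)·(y−5), MU_y = (x−1)^2.
MRS = (2/1)·(y−5)/(x−1).
Substitute y = 22: MRS = 34/(x − 1). Setting this equal to 17 gives x − 1 = 34/17 = 2, so x = 3.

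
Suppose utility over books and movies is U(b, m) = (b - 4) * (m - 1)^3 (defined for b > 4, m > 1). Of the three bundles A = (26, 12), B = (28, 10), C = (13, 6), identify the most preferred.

Bundle A

Evaluate utility at each bundle:
U(A) = 29282.
U(B) = 17496.
U(C) = 1125.
Highest utility is A, so A ≻ B ≻ C.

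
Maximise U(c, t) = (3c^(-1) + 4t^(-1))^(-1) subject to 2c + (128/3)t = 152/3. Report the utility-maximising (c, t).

c* = 4, t* = 1

For CES with ρ = -1, MRS = (3/4)·(t/c)^2.
Tangency: set MRS = p_c/p_t = 2/(128/3) = 3/64.
So (t/c)^2 = 1/16; taking the square root, t/c = 0.25, i.e. t = 0.25·c.
Substitute into the budget 2·c + (128/3)·t = 152/3: (38/3)·c = 152/3, so c* = 4 and t* = 0.25·4 = 1.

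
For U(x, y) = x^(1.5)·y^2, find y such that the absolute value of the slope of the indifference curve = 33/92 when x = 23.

MU_x = 1.5·√x·y^2 and MU_y = 2·x^(1.5)·y.
MRS = MU_x/MU_y = (0.75)·y/x.
Substitute x = 23: MRS = y/(92/3). Setting y/(92/3) = 33/92 gives y = (33/92)·(92/3) = 11.

y = 11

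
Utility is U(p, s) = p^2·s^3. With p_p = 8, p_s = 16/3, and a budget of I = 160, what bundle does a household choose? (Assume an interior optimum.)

MU_p = 2·p·s^3 and MU_s = 3·p^2·s^2.
MRS = MU_p/MU_s = (2/3)·s/p.
Tangency: set MRS = p_p/p_s = 8/(16/3) = 1.5.
So (2/3)·s/p = 1.5, i.e. s = 2.25·p.
Substitute into the budget 8·p + (16/3)·s = 160: 20·p = 160, so p* = 8.
Then s* = 2.25·8 = 18.

p* = 8, s* = 18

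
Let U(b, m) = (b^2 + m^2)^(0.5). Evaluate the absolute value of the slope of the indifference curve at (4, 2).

For CES with ρ = 2, MRS = (m/b)^(-1).
At (4, 2): MRS = 2.
The indifference curve has slope −2 at this bundle.

MRS = 2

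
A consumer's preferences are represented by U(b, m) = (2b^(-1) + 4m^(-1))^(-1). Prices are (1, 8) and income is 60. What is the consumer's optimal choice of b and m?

For CES with ρ = -1, MRS = (2/4)·(m/b)^2.
Tangency: set MRS = p_b/p_m = 1/8 = 0.125.
So (m/b)^2 = 0.25; taking the square root, m/b = 0.5, i.e. m = 0.5·b.
Substitute into the budget 1·b + 8·m = 60: 5·b = 60, so b* = 12 and m* = 0.5·12 = 6.

b* = 12, m* = 6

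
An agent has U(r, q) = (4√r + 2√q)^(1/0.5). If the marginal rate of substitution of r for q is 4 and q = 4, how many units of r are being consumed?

For CES with ρ = 0.5, MRS = (4/2)·√(q/r).
Setting (4/2)·√(4/r) = 4 gives √(4/r) = 2, so 4/r = 4 and r = 1.

r = 1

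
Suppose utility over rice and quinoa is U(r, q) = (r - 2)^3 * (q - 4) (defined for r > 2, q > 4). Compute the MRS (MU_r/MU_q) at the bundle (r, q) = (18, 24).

MU_r = 3·(r−2)^2·(q−4), MU_q = (r−2)^3.
MRS = (3/1)·(q−4)/(r−2).
At (18, 24): MRS = 3.75.
That is, one extra unit of r is worth 3.75 units of q at the margin.

MRS = 3.75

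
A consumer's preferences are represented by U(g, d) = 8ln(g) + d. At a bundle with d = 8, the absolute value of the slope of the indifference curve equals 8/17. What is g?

MU_g = 8/g, MU_d = 1.
MRS = 8/g ÷ 1.
MRS depends only on g: 8/g = 8/17 ⇒ g = 8/(8/17) = 17.

g = 17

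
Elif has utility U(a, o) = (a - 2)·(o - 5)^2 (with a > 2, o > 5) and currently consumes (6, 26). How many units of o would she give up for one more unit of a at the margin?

MU_a = (o−5)^2, MU_o = 2·(a−2)·(o−5).
MRS = (1/2)·(o−5)/(a−2).
At (6, 26): MRS = 2.625.
That is, one extra unit of a is worth 2.625 units of o at the margin.

MRS = 2.625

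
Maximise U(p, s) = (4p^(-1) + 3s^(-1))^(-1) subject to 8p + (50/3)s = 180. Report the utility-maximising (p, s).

For CES with ρ = -1, MRS = (4/3)·(s/p)^2.
Tangency: set MRS = p_p/p_s = 8/(50/3) = 12/25.
So (s/p)^2 = 9/25; taking the square root, s/p = 0.6, i.e. s = 0.6·p.
Substitute into the budget 8·p + (50/3)·s = 180: 18·p = 180, so p* = 10 and s* = 0.6·10 = 6.

p* = 10, s* = 6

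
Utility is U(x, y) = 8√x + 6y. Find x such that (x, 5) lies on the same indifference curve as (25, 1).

x = 4

U(25, 1) = 46.
Set U(x, 5) = 46 and solve.
With y = 5: 8√x = 46 − 6·5 = 16, so √x = 2 and x = 4.
Check: U(4, 5) = 46.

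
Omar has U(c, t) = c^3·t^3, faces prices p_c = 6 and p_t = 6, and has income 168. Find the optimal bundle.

c* = 14, t* = 14

MU_c = 3·c^2·t^3 and MU_t = 3·c^3·t^2.
MRS = MU_c/MU_t = t/c.
Tangency: set MRS = p_c/p_t = 6/6 = 1.
So t/c = 1, i.e. t = c.
Substitute into the budget 6·c + 6·t = 168: 12·c = 168, so c* = 14.
Then t* = 14.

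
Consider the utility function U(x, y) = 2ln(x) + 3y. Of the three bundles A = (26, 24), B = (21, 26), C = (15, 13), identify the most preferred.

Evaluate utility at each bundle:
U(A) = 78.516.
U(B) = 84.089.
U(C) = 44.416.
Highest utility is B, so B ≻ A ≻ C.

Bundle B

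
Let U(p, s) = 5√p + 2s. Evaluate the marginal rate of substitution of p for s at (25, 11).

MRS = 0.25

MU_p = 5/(2√p), MU_s = 2.
MRS = 5/(2√p) ÷ 2.
At (25, 11): MRS = 0.25.
That is, one extra unit of p is worth 0.25 units of s at the margin.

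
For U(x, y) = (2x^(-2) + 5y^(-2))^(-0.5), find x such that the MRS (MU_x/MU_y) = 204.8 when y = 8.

For CES with ρ = -2, MRS = (2/5)·(y/x)^3.
Setting (2/5)·(8/x)^3 = 204.8 gives (8/x)^3 = 512, so 8/x = 8 and x = 1.

x = 1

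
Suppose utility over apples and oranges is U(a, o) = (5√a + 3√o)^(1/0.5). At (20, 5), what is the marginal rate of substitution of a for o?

For CES with ρ = 0.5, MRS = (5/3)·√(o/a).
At (20, 5): MRS = 5/6.
So at (20, 5) the consumer would give up 5/6 units of o for one more unit of a.

MRS = 5/6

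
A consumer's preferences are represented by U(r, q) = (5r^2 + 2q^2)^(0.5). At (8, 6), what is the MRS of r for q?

MRS = 10/3

For CES with ρ = 2, MRS = (5/2)·(q/r)^(-1).
At (8, 6): MRS = 10/3.
So at (8, 6) the consumer would give up 10/3 units of q for one more unit of r.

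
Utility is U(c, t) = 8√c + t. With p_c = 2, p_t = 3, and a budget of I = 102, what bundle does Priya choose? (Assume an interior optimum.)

MU_c = 8/(2√c), MU_t = 1.
MRS = 8/(2√c) ÷ 1.
Tangency: set MRS = p_c/p_t = 2/3.
MRS depends only on c: 4/√c = 2/3 ⇒ √c = 4/(2/3) = 6 ⇒ c* = 36.
From the budget, 3·t = 102 − 2·36 = 30, so t* = 10.

c* = 36, t* = 10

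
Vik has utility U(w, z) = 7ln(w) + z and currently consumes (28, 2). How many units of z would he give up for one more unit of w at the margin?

MRS = 0.25

MU_w = 7/w, MU_z = 1.
MRS = 7/w ÷ 1.
At (28, 2): MRS = 0.25.
That is, one extra unit of w is worth 0.25 units of z at the margin.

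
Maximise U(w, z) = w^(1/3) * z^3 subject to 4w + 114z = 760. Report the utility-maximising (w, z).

MU_w = 1/3·w^(-2/3)·z^3 and MU_z = 3·w^(1/3)·z^2.
MRS = MU_w/MU_z = (1/9)·z/w.
Tangency: set MRS = p_w/p_z = 4/114 = 2/57.
So (1/9)·z/w = 2/57, i.e. z = (6/19)·w.
Substitute into the budget 4·w + 114·z = 760: 40·w = 760, so w* = 19.
Then z* = (6/19)·19 = 6.

w* = 19, z* = 6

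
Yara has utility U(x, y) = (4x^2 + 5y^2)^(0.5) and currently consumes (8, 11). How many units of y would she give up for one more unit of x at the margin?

MRS = 32/55

For CES with ρ = 2, MRS = (4/5)·(y/x)^(-1).
At (8, 11): MRS = 32/55.
The indifference curve has slope −32/55 at this bundle.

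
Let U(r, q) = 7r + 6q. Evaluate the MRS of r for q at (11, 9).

MRS = 7/6

MU_r = 7, MU_q = 6, so MRS = 7/6 at every bundle.
At (11, 9): MRS = 7/6.
That is, one extra unit of r is worth 7/6 units of q at the margin.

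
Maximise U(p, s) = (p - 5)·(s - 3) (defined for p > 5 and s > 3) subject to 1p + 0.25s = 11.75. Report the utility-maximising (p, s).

p* = 8, s* = 15

MU_p = (s−3), MU_s = (p−5).
MRS = (s−3)/(p−5).
Tangency: set MRS = p_p/p_s = 1/0.25 = 4.
So (s − 3)/(p − 5) = 4, i.e. (s − 3) = 4·(p − 5).
Rewrite the budget in excess-of-subsistence terms: 1·(p − 5) + 0.25·(s − 3) = 11.75 − 1·5 − 0.25·3 = 6.
Substituting, 2·(p − 5) = 6, so p − 5 = 3 and p* = 8.
Then s − 3 = 4·3 = 12, so s* = 15.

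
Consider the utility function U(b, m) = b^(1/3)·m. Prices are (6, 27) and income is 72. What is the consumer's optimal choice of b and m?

MU_b = 1/3·b^(-2/3)·m and MU_m = b^(1/3).
MRS = MU_b/MU_m = (1/3)·m/b.
Tangency: set MRS = p_b/p_m = 6/27 = 2/9.
So (1/3)·m/b = 2/9, i.e. m = (2/3)·b.
Substitute into the budget 6·b + 27·m = 72: 24·b = 72, so b* = 3.
Then m* = (2/3)·3 = 2.

b* = 3, m* = 2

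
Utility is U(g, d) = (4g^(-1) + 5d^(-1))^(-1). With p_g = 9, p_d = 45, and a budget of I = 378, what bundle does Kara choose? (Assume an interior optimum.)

For CES with ρ = -1, MRS = (4/5)·(d/g)^2.
Tangency: set MRS = p_g/p_d = 9/45 = 0.2.
So (d/g)^2 = 0.25; taking the square root, d/g = 0.5, i.e. d = 0.5·g.
Substitute into the budget 9·g + 45·d = 378: 31.5·g = 378, so g* = 12 and d* = 0.5·12 = 6.

g* = 12, d* = 6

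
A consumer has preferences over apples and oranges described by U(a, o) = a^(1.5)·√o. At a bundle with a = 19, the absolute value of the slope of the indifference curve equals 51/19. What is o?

MU_a = 1.5·√a·√o and MU_o = 0.5·a^(1.5)·o^(-0.5).
MRS = MU_a/MU_o = (3)·o/a.
Substitute a = 19: MRS = o/(19/3). Setting o/(19/3) = 51/19 gives o = (51/19)·(19/3) = 17.

o = 17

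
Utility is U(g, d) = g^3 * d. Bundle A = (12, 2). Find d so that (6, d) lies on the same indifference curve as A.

U(12, 2) = 3456.
Set U(6, d) = 3456 and solve.
With g = 6: 6^3 = 216, so d = 3456/216 = 16.
Check: U(6, 16) = 3456.

d = 16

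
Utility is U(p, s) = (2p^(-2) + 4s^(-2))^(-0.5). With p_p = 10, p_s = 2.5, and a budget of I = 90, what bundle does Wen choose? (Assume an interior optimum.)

For CES with ρ = -2, MRS = (2/4)·(s/p)^3.
Tangency: set MRS = p_p/p_s = 10/2.5 = 4.
So (s/p)^3 = 8; taking the cube root, s/p = 2, i.e. s = 2·p.
Substitute into the budget 10·p + 2.5·s = 90: 15·p = 90, so p* = 6 and s* = 2·6 = 12.

p* = 6, s* = 12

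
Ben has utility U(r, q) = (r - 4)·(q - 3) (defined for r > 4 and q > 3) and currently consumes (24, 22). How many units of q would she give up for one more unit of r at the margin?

MU_r = (q−3), MU_q = (r−4).
MRS = (q−3)/(r−4).
At (24, 22): MRS = 0.95.
That is, one extra unit of r is worth 0.95 units of q at the margin.

MRS = 0.95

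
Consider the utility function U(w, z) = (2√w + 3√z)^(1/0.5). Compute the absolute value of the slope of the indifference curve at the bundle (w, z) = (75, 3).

MRS = 2/15

For CES with ρ = 0.5, MRS = (2/3)·√(z/w).
At (75, 3): MRS = 2/15.
The indifference curve has slope −2/15 at this bundle.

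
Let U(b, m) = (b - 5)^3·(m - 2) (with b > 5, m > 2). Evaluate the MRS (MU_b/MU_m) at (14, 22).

MU_b = 3·(b−5)^2·(m−2), MU_m = (b−5)^3.
MRS = (3/1)·(m−2)/(b−5).
At (14, 22): MRS = 20/3.
That is, one extra unit of b is worth 20/3 units of m at the margin.

MRS = 20/3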